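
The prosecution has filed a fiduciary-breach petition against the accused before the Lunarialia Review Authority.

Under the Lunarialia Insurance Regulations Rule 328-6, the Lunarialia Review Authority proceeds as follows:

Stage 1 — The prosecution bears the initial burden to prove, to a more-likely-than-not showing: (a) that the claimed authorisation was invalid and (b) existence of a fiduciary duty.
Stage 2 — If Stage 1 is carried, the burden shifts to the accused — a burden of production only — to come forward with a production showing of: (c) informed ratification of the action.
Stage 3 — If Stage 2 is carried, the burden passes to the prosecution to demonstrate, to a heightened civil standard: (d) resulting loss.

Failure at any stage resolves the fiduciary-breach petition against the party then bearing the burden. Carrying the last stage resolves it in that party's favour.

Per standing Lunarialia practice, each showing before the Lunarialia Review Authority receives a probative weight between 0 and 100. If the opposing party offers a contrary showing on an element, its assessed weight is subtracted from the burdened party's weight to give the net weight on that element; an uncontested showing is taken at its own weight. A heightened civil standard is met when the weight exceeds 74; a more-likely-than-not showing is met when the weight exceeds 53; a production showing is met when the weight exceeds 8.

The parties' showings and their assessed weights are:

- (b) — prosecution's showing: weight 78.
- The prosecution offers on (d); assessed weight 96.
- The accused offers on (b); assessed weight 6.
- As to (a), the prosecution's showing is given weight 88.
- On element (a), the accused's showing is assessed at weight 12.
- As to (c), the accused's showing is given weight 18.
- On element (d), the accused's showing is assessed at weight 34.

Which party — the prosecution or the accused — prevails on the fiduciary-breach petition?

Stage 1 — burden on prosecution; standard: a more-likely-than-not showing (weight exceeds 53).
    (a): 88 − 12 = 76 > 53 [met]
    (b): 78 − 6 = 72 > 53 [met]
  The prosecution carries Stage 1; the accused now bears the burden.
Stage 2 — burden on accused; standard: a production showing (weight exceeds 8).
    (c): 18 > 8 [met]
  All elements met. The burden passes to the prosecution.
Stage 3 — burden on prosecution; standard: a heightened civil standard (weight exceeds 74).
    (d): 96 − 34 = 62 ≤ 74 [not met]
  Stage 3 not carried; the prosecution fails its burden.
So the accused prevails.

accused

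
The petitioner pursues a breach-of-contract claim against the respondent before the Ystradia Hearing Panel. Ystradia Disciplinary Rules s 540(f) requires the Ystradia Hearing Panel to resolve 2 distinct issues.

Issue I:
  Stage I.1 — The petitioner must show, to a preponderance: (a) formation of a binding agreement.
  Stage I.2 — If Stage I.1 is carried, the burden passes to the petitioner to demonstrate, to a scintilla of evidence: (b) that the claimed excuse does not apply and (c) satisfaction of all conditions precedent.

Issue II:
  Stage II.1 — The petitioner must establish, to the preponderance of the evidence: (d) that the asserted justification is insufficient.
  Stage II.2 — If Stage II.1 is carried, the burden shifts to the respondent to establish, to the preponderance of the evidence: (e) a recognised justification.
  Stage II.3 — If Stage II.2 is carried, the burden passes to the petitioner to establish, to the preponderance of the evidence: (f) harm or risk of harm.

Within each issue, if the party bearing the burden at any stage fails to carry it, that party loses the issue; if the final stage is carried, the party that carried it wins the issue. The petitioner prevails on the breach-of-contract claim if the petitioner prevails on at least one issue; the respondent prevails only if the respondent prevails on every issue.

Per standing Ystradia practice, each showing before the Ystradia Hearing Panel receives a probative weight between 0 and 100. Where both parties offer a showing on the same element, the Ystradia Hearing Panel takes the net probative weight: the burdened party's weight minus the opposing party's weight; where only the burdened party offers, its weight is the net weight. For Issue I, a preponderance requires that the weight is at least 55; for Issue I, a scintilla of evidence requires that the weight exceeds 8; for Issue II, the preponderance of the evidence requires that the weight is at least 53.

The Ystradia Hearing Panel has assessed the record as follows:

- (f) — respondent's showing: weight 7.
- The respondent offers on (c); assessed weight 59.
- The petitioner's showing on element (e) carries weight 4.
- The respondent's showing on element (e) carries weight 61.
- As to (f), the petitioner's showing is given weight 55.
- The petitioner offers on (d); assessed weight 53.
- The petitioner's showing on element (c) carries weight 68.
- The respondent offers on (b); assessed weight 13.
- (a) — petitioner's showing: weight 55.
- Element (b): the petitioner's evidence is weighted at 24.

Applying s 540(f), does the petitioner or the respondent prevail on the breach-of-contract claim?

petitioner

— Issue I —
Stage I.1 — burden on petitioner; standard: a preponderance (weight is at least 55).
    (a): 55 ≥ 55 [met]
  Stage I.1 carried; the burden remains with the petitioner.
Stage I.2 — burden on petitioner; standard: a scintilla of evidence (weight exceeds 8).
    (b): 24 − 13 = 11 > 8 [met]
    (c): 68 − 59 = 9 > 8 [met]
  Stage I.2 carried; the final stage is satisfied.
Every stage carried; the petitioner prevails on this issue.
— Issue II —
Stage II.1 — burden on petitioner; standard: the preponderance of the evidence (weight is at least 53).
    (d): 53 ≥ 53 [met]
  Stage II.1 is satisfied; the onus moves to the respondent.
Stage II.2 — burden on respondent; standard: the preponderance of the evidence (weight is at least 53).
    (e): 61 − 4 = 57 ≥ 53 [met]
  Stage II.2 carried; the burden shifts to the petitioner.
Stage II.3 — burden on petitioner; standard: the preponderance of the evidence (weight is at least 53).
    (f): 55 − 7 = 48 < 53 [not met]
  Stage II.3 not carried; the petitioner fails its burden.
The respondent prevails on this issue.
Per-issue: Issue I → petitioner; Issue II → respondent. The petitioner must prevail on at least one issue; overall, the petitioner prevails.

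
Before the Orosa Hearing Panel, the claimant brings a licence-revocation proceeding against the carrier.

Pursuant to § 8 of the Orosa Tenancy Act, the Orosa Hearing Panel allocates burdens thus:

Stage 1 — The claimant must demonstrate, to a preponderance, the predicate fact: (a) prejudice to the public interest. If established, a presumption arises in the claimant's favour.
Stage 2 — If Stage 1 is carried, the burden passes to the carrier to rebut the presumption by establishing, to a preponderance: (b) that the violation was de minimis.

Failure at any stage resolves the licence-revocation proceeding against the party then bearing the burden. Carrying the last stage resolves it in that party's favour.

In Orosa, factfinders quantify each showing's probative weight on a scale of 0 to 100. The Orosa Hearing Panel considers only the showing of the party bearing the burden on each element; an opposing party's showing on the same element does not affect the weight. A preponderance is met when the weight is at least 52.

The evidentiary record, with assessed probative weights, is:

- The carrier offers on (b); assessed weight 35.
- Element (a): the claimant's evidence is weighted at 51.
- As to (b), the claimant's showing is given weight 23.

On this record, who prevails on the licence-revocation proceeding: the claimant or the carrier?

Stage 1 (claimant, a preponderance, weight is at least 52): (a) 51 < 52 — fails.
  Not every element is met, so the claimant fails to carry Stage 1.
So the carrier prevails.

carrier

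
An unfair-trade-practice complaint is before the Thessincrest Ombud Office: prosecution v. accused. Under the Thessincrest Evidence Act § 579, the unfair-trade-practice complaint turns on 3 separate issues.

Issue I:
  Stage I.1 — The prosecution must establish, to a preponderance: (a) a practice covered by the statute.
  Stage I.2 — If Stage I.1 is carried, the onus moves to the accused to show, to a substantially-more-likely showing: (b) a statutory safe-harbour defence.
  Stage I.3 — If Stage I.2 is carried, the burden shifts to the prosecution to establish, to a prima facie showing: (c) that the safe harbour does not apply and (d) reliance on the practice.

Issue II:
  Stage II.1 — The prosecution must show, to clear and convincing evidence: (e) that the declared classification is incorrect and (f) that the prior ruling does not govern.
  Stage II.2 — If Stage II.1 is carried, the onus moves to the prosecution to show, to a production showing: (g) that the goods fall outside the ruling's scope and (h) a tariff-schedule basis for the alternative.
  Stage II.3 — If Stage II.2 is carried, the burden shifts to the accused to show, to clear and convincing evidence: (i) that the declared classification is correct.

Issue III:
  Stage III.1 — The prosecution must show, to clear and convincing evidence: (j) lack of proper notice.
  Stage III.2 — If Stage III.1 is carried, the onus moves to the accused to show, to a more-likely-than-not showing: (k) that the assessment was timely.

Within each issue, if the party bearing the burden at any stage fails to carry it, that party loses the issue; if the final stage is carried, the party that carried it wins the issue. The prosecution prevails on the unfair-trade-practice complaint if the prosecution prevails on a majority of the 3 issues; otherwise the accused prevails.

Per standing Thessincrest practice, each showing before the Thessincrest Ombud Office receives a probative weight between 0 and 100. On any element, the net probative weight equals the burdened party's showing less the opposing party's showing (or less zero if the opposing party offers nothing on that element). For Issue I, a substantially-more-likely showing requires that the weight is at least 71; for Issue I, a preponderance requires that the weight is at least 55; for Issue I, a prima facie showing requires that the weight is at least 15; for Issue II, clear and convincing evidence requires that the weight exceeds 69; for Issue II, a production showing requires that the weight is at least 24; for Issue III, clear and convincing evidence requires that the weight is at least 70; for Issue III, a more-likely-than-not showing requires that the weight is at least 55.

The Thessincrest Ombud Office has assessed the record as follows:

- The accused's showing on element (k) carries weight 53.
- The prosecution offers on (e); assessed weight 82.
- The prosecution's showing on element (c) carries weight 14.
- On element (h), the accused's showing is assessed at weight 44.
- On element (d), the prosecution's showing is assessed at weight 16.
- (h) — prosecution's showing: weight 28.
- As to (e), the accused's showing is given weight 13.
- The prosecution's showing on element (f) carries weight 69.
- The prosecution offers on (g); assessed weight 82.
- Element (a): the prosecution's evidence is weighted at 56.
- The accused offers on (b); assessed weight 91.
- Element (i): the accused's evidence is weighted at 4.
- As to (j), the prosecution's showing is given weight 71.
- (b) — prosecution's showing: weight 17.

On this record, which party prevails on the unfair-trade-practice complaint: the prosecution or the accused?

— Issue I —
Stage I.1 (prosecution, a preponderance, weight is at least 55): (a) 56 ≥ 55 — meets.
  The prosecution carries Stage I.1; the accused now bears the burden.
Stage I.2 (accused, a substantially-more-likely showing, weight is at least 71): (b) net 91−17=74 ≥ 71 — meets.
  Stage I.2 is satisfied; the onus moves to the prosecution.
Stage I.3 (prosecution, a prima facie showing, weight is at least 15): (c) 14 < 15 — fails; (d) 16 ≥ 15 — meets.
  The prosecution does not carry Stage I.3.
The accused prevails on this issue.
— Issue II —
At Stage II.1 the prosecution must meet clear and convincing evidence (weight exceeds 69): on (e) the weight is 82 less the opposing 13 gives net 69, which does not exceed 69, so (e) does not meet the standard; on (f) the weight is 69, ≤ 69, so (f) does not meet the standard.
  Not every element is met, so the prosecution fails to carry Stage II.1.
The accused prevails on this issue.
— Issue III —
Stage III.1 (prosecution, clear and convincing evidence, weight is at least 70): (j) 71 ≥ 70 — meets.
  The prosecution carries Stage III.1; the accused now bears the burden.
Stage III.2 (accused, a more-likely-than-not showing, weight is at least 55): (k) 53 < 55 — fails.
  Stage III.2 not carried; the accused fails its burden.
So the prosecution prevails on this issue.
Per-issue: Issue I → accused; Issue II → accused; Issue III → prosecution. The prosecution must prevail on a majority of issues; overall, the accused prevails.

accused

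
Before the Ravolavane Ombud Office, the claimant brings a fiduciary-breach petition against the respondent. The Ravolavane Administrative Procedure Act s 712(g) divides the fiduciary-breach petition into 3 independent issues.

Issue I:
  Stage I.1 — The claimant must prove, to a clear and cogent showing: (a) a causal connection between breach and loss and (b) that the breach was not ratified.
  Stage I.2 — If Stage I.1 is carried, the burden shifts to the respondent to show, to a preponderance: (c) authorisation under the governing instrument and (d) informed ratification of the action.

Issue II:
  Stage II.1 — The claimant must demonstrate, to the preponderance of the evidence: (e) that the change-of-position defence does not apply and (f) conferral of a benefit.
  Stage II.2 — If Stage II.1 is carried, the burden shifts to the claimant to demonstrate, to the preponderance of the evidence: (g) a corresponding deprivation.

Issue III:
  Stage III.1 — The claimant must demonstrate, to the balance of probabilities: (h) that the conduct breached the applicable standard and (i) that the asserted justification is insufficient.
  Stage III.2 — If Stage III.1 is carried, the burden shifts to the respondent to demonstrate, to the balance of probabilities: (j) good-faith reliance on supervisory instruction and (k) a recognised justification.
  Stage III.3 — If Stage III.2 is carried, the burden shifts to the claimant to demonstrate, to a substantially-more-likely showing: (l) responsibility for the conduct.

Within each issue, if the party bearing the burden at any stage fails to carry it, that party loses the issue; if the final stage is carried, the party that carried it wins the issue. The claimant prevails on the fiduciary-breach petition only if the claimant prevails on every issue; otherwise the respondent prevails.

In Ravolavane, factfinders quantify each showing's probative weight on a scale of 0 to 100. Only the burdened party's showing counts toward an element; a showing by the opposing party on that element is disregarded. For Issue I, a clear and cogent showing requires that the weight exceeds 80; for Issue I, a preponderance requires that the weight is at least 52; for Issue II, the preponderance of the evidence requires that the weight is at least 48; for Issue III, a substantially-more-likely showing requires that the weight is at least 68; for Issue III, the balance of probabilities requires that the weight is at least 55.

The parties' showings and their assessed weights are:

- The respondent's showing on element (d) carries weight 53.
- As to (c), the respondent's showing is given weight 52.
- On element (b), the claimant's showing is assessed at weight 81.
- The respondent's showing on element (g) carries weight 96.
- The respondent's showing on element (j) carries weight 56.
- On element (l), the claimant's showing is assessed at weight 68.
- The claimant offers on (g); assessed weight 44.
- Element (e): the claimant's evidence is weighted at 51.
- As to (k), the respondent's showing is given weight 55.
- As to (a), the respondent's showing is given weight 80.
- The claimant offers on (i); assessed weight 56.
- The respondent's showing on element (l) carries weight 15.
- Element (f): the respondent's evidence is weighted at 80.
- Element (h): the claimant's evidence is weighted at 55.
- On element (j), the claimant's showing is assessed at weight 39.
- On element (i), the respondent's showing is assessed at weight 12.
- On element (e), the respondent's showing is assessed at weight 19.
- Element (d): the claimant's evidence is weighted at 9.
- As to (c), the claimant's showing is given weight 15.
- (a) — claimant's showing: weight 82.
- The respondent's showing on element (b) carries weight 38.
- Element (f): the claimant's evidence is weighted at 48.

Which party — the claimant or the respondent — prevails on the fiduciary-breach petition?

— Issue I —
Stage I.1 (claimant, a clear and cogent showing, weight exceeds 80): (a) 82 (respondent's 80 disregarded) > 80 — meets; (b) 81 (respondent's 38 disregarded) > 80 — meets.
  The claimant carries Stage I.1; the respondent now bears the burden.
Stage I.2 (respondent, a preponderance, weight is at least 52): (c) 52 (claimant's 15 disregarded) ≥ 52 — meets; (d) 53 (claimant's 9 disregarded) ≥ 52 — meets.
  Stage I.2 carried; the final stage is satisfied.
With every stage satisfied, the respondent prevails on this issue.
— Issue II —
Stage II.1 (claimant, the preponderance of the evidence, weight is at least 48): (e) 51 (respondent's 19 disregarded) ≥ 48 — meets; (f) 48 (respondent's 80 disregarded) ≥ 48 — meets.
  Stage II.1 is satisfied; the claimant continues to bear the burden.
Stage II.2 (claimant, the preponderance of the evidence, weight is at least 48): (g) 44 (respondent's 96 disregarded) < 48 — fails.
  The claimant does not carry Stage II.2.
The analysis ends at Stage II.2; the respondent prevails on this issue.
— Issue III —
Stage III.1 (claimant, the balance of probabilities, weight is at least 55): (h) 55 ≥ 55 — meets; (i) 56 (respondent's 12 disregarded) ≥ 55 — meets.
  Stage III.1 is satisfied; the onus moves to the respondent.
Stage III.2 (respondent, the balance of probabilities, weight is at least 55): (j) 56 (claimant's 39 disregarded) ≥ 55 — meets; (k) 55 ≥ 55 — meets.
  The respondent carries Stage III.2; the claimant now bears the burden.
Stage III.3 (claimant, a substantially-more-likely showing, weight is at least 68): (l) 68 (respondent's 15 disregarded) ≥ 68 — meets.
  All elements met at the final stage.
Every stage carried; the claimant prevails on this issue.
Per-issue: Issue I → respondent; Issue II → respondent; Issue III → claimant. The claimant must prevail on every issue; overall, the respondent prevails.

respondent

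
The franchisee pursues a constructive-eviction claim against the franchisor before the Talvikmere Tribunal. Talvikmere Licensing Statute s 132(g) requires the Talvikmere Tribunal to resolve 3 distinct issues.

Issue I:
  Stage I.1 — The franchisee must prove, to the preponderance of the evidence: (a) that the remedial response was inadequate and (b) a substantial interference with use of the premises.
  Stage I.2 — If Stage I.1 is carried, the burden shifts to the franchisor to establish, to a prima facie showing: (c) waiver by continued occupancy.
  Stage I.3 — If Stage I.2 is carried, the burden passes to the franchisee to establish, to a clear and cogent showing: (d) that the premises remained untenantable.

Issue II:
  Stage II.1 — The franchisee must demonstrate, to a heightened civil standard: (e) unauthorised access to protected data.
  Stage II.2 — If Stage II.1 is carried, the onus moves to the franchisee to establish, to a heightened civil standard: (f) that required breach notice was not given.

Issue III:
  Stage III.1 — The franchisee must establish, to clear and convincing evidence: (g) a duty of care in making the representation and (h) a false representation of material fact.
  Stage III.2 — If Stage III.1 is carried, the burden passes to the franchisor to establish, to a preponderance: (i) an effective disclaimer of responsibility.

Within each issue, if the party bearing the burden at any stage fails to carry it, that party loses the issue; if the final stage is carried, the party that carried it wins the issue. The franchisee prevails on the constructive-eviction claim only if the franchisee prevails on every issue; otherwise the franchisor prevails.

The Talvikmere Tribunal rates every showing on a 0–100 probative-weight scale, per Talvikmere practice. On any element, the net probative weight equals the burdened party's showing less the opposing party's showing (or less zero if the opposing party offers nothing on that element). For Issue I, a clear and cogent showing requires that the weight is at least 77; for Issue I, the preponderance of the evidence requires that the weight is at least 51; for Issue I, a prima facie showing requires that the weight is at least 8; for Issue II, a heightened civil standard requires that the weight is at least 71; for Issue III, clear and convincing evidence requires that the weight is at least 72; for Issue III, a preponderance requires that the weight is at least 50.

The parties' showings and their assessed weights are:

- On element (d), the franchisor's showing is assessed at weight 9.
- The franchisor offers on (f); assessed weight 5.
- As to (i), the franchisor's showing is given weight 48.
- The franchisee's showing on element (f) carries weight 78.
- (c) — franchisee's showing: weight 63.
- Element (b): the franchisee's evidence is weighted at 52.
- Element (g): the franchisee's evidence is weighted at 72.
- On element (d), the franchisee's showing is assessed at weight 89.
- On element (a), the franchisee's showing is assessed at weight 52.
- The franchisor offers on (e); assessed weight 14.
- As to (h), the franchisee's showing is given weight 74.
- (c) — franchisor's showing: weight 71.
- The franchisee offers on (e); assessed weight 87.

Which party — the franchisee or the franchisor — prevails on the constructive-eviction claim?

— Issue I —
Stage I.1 (franchisee, the preponderance of the evidence, weight is at least 51): (a) 52 ≥ 51 — meets; (b) 52 ≥ 51 — meets.
  Stage I.1 is satisfied; the onus moves to the franchisor.
Stage I.2 (franchisor, a prima facie showing, weight is at least 8): (c) net 71−63=8 ≥ 8 — meets.
  Stage I.2 carried; the burden shifts to the franchisee.
Stage I.3 (franchisee, a clear and cogent showing, weight is at least 77): (d) net 89−9=80 ≥ 77 — meets.
  Stage I.3 carried; the final stage is satisfied.
Every stage carried; the franchisee prevails on this issue.
— Issue II —
Stage II.1 — burden on franchisee; standard: a heightened civil standard (weight is at least 71).
    (e): 87 − 14 = 73 ≥ 71 [met]
  All elements met. The franchisee retains the burden for Stage II.2.
Stage II.2 — burden on franchisee; standard: a heightened civil standard (weight is at least 71).
    (f): 78 − 5 = 73 ≥ 71 [met]
  Stage II.2 carried; the final stage is satisfied.
All stages carried — the franchisee prevails on this issue.
— Issue III —
At Stage III.1 the franchisee must meet clear and convincing evidence (weight is at least 72): on (g) the weight is 72, which does reach 72, so (g) meets the standard; on (h) the weight is 74, ≥ 72, so (h) meets the standard.
  All elements met. The burden passes to the franchisor.
At Stage III.2 the franchisor must meet a preponderance (weight is at least 50): on (i) the weight is 48, < 50, so (i) does not meet the standard.
  The franchisor does not carry Stage III.2.
The franchisee prevails on this issue.
Per-issue: Issue I → franchisee; Issue II → franchisee; Issue III → franchisee. The franchisee must prevail on every issue; overall, the franchisee prevails.

franchisee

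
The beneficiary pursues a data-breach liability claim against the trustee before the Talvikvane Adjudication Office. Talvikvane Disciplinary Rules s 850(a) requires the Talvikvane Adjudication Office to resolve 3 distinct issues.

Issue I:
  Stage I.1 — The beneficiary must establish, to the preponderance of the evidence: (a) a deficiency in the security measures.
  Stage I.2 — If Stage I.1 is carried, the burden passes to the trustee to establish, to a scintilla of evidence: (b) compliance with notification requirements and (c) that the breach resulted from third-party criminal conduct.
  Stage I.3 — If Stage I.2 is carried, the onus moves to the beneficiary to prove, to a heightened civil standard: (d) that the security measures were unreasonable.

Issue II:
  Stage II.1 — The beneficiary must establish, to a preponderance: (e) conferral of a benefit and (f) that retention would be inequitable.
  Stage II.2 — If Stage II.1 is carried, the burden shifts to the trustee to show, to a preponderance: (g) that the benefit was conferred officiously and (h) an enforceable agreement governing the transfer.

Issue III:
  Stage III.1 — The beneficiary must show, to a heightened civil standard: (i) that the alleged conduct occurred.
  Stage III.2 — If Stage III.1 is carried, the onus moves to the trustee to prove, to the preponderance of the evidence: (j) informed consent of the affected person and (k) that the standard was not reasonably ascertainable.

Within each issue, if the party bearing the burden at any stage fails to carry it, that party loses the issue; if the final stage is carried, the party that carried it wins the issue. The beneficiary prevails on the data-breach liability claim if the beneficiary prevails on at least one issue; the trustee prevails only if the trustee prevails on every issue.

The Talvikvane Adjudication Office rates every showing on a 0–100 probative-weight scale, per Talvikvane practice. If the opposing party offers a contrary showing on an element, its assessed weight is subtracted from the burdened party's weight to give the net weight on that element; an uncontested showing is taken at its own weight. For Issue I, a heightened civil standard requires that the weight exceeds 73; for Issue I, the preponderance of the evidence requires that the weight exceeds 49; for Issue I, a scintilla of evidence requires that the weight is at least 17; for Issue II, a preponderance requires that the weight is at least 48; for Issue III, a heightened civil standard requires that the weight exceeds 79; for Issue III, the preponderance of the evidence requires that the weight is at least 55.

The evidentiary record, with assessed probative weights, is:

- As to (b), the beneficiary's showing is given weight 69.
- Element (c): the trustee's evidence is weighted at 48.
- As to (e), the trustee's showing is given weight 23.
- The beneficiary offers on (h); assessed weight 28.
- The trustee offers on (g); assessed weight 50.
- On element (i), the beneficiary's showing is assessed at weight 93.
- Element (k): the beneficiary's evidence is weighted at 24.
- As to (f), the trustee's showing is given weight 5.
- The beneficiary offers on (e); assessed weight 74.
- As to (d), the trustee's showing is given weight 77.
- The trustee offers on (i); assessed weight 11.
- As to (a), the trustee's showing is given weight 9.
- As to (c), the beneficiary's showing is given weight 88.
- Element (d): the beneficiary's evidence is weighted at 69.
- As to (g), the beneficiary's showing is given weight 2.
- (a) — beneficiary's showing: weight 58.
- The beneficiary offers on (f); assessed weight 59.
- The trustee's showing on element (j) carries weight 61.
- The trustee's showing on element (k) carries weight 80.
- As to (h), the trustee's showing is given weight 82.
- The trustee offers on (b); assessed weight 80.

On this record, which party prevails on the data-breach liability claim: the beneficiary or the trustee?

trustee

— Issue I —
Stage I.1 — burden on beneficiary; standard: the preponderance of the evidence (weight exceeds 49).
    (a): 58 − 9 = 49 ≤ 49 [not met]
  The beneficiary does not carry Stage I.1.
The trustee prevails on this issue.
— Issue II —
Stage II.1 — burden on beneficiary; standard: a preponderance (weight is at least 48).
    (e): 74 − 23 = 51 ≥ 48 [met]
    (f): 59 − 5 = 54 ≥ 48 [met]
  All elements met. The burden passes to the trustee.
Stage II.2 — burden on trustee; standard: a preponderance (weight is at least 48).
    (g): 50 − 2 = 48 ≥ 48 [met]
    (h): 82 − 28 = 54 ≥ 48 [met]
  All elements met at the final stage.
With every stage satisfied, the trustee prevails on this issue.
— Issue III —
Stage III.1 — burden on beneficiary; standard: a heightened civil standard (weight exceeds 79).
    (i): 93 − 11 = 82 > 79 [met]
  The beneficiary carries Stage III.1; the trustee now bears the burden.
Stage III.2 — burden on trustee; standard: the preponderance of the evidence (weight is at least 55).
    (j): 61 ≥ 55 [met]
    (k): 80 − 24 = 56 ≥ 55 [met]
  Stage III.2 carried; the final stage is satisfied.
With every stage satisfied, the trustee prevails on this issue.
Per-issue: Issue I → trustee; Issue II → trustee; Issue III → trustee. The beneficiary must prevail on at least one issue; overall, the trustee prevails.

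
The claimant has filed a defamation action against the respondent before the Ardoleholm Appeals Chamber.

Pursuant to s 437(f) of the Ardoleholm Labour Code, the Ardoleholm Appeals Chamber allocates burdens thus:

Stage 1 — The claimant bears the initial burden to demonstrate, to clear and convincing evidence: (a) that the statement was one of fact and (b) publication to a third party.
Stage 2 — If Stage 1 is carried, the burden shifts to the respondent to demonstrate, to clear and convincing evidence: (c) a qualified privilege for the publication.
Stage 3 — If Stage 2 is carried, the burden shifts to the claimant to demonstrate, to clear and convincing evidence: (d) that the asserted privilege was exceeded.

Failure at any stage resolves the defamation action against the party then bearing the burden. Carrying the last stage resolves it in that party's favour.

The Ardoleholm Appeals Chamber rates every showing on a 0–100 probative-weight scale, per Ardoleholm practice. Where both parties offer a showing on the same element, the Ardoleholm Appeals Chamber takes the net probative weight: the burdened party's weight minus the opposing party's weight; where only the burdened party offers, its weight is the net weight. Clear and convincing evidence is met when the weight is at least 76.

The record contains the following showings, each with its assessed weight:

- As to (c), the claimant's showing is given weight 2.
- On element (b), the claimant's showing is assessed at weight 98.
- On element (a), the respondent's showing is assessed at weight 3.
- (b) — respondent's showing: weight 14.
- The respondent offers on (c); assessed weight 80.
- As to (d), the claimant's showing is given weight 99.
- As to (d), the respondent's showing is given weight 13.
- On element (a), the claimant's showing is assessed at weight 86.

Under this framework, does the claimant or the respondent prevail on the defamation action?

claimant

At Stage 1 the claimant must meet clear and convincing evidence (weight is at least 76): on (a) the weight is 86 less the opposing 3 gives net 83, which does reach 76, so (a) meets the standard; on (b) the weight is 98 less the opposing 14 gives net 84, ≥ 76, so (b) meets the standard.
  Stage 1 carried; the burden shifts to the respondent.
At Stage 2 the respondent must meet clear and convincing evidence (weight is at least 76): on (c) the weight is 80 less the opposing 2 gives net 78, ≥ 76, so (c) meets the standard.
  Stage 2 is satisfied; the onus moves to the claimant.
At Stage 3 the claimant must meet clear and convincing evidence (weight is at least 76): on (d) the weight is 99 less the opposing 13 gives net 86, ≥ 76, so (d) meets the standard.
  The claimant carries the last stage.
All stages carried — the claimant prevails.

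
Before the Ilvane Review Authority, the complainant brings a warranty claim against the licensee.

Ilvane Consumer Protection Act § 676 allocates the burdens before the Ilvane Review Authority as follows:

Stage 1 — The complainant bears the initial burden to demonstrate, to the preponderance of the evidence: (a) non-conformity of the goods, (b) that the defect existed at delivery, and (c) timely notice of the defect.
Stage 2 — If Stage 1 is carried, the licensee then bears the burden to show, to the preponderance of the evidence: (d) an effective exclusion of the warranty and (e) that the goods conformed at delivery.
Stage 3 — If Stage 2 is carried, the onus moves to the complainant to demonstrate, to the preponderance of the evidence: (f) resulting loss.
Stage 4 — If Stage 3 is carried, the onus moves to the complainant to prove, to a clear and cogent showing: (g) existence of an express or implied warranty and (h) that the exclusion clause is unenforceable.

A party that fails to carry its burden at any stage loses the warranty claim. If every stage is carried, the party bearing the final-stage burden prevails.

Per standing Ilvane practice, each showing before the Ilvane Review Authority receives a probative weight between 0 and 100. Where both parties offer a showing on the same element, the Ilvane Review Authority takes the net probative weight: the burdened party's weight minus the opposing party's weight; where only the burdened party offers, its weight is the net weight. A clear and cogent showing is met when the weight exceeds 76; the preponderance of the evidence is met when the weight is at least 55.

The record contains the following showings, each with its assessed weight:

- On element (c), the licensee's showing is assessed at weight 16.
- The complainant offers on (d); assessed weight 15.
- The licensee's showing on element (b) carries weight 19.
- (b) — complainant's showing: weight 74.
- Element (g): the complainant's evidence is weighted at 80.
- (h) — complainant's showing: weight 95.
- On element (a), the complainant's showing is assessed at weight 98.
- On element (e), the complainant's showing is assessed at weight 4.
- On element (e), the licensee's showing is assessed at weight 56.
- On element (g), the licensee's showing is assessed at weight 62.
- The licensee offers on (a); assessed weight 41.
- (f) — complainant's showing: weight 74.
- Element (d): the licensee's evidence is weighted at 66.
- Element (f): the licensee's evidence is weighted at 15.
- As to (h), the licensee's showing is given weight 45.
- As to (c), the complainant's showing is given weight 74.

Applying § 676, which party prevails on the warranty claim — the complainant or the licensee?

complainant

Stage 1 — burden on complainant; standard: the preponderance of the evidence (weight is at least 55).
    (a): 98 − 41 = 57 ≥ 55 [met]
    (b): 74 − 19 = 55 ≥ 55 [met]
    (c): 74 − 16 = 58 ≥ 55 [met]
  Stage 1 is satisfied; the onus moves to the licensee.
Stage 2 — burden on licensee; standard: the preponderance of the evidence (weight is at least 55).
    (d): 66 − 15 = 51 < 55 [not met]
    (e): 56 − 4 = 52 < 55 [not met]
  The licensee does not carry Stage 2.
So the complainant prevails.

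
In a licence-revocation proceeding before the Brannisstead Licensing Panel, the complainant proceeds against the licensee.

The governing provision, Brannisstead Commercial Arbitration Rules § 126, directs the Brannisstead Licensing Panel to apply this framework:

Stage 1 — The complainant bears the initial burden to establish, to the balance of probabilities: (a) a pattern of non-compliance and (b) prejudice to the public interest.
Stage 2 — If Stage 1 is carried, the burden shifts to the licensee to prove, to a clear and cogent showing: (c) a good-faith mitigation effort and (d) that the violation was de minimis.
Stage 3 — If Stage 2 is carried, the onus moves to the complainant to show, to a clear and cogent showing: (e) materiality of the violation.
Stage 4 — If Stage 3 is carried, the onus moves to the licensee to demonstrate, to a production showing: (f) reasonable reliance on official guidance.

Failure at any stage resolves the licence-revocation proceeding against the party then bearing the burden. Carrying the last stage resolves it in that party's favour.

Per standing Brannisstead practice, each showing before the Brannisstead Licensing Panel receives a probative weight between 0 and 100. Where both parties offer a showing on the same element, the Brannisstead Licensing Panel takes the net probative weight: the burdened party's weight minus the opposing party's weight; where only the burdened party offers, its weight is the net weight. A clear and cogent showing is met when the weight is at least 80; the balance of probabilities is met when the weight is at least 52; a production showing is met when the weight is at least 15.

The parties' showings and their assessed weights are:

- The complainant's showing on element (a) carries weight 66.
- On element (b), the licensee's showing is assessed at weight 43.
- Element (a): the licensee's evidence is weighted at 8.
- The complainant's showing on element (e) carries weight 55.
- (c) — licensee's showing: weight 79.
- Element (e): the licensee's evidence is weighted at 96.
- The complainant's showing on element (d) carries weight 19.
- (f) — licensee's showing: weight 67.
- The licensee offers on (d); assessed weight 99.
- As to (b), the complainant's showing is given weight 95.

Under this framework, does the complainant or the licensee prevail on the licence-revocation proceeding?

At Stage 1 the complainant must meet the balance of probabilities (weight is at least 52): on (a) the weight is 66 less the opposing 8 gives net 58, ≥ 52, so (a) meets the standard; on (b) the weight is 95 less the opposing 43 gives net 52, ≥ 52, so (b) meets the standard.
  The complainant carries Stage 1; the licensee now bears the burden.
At Stage 2 the licensee must meet a clear and cogent showing (weight is at least 80): on (c) the weight is 79, < 80, so (c) does not meet the standard; on (d) the weight is 99 less the opposing 19 gives net 80, which does reach 80, so (d) meets the standard.
  The licensee does not carry Stage 2.
The analysis ends at Stage 2; the complainant prevails.

complainant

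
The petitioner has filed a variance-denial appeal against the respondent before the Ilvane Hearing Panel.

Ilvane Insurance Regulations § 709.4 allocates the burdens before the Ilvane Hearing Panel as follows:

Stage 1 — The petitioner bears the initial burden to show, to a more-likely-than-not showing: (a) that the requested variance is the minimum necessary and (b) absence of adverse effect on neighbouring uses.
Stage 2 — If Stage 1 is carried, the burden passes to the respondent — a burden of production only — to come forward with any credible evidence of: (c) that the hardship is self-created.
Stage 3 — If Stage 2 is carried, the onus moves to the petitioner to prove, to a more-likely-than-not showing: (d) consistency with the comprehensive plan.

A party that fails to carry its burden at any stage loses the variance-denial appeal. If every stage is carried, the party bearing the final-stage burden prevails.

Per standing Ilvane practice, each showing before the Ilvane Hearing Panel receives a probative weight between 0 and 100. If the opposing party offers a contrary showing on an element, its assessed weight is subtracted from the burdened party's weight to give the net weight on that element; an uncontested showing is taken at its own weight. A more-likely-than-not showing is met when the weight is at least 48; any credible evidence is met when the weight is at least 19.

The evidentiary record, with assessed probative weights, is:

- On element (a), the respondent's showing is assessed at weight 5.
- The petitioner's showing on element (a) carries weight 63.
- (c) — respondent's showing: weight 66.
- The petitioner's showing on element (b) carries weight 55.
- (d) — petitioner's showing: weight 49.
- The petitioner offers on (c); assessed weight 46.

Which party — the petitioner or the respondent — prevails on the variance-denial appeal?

petitioner

Stage 1 — burden on petitioner; standard: a more-likely-than-not showing (weight is at least 48).
    (a): 63 − 5 = 58 ≥ 48 [met]
    (b): 55 ≥ 48 [met]
  The petitioner carries Stage 1; the respondent now bears the burden.
Stage 2 — burden on respondent; standard: any credible evidence (weight is at least 19).
    (c): 66 − 46 = 20 ≥ 19 [met]
  All elements met. The burden passes to the petitioner.
Stage 3 — burden on petitioner; standard: a more-likely-than-not showing (weight is at least 48).
    (d): 49 ≥ 48 [met]
  All elements met at the final stage.
All stages carried — the petitioner prevails.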